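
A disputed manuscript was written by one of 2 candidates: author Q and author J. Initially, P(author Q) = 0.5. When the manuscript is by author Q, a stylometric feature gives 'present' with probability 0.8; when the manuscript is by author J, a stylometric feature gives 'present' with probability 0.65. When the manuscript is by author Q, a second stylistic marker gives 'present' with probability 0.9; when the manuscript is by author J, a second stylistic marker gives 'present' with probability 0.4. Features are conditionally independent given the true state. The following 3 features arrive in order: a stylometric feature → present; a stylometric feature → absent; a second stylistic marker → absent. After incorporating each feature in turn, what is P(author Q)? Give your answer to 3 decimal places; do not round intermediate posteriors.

0.105

After a stylometric feature='present': P(author Q) = 0.8·0.5000 / (0.8·0.5000 + 0.65·0.5000) ≈ 0.5517
After a stylometric feature='absent': P(author Q) = 0.2·0.5517 / (0.2·0.5517 + 0.35·0.4483) ≈ 0.4129
After a second stylistic marker='absent': P(author Q) = 0.1·0.4129 / (0.1·0.4129 + 0.6·0.5871) ≈ 0.1049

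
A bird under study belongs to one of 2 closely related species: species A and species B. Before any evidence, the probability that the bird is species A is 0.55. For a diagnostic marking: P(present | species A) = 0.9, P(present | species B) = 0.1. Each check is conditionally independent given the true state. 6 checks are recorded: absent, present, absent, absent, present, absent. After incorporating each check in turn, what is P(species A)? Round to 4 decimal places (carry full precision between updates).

0.0149

After 'absent': P(species A) = 0.1·0.5500 / (0.1·0.5500 + 0.9·0.4500) ≈ 0.1196
After 'present': P(species A) = 0.9·0.1196 / (0.9·0.1196 + 0.1·0.8804) ≈ 0.5500
After 'absent': P(species A) = 0.1·0.5500 / (0.1·0.5500 + 0.9·0.4500) ≈ 0.1196
After 'absent': P(species A) = 0.1·0.1196 / (0.1·0.1196 + 0.9·0.8804) ≈ 0.0149
After 'present': P(species A) = 0.9·0.0149 / (0.9·0.0149 + 0.1·0.9851) ≈ 0.1196
After 'absent': P(species A) = 0.1·0.1196 / (0.1·0.1196 + 0.9·0.8804) ≈ 0.0149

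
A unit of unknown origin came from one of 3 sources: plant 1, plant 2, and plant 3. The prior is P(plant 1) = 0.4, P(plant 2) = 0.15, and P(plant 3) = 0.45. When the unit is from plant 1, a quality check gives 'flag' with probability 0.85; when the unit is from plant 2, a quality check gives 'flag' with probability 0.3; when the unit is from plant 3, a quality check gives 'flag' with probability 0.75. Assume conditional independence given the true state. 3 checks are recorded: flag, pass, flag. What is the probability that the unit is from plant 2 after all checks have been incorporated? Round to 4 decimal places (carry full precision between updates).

After 'flag': normaliser = 0.85·0.4000 + 0.3·0.1500 + 0.75·0.4500; P(plant 1) ≈ 0.4706, P(plant 2) ≈ 0.0623, P(plant 3) ≈ 0.4671
After 'pass': normaliser = 0.15·0.4706 + 0.7·0.0623 + 0.25·0.4671; P(plant 1) ≈ 0.3056, P(plant 2) ≈ 0.1888, P(plant 3) ≈ 0.5056
After 'flag': normaliser = 0.85·0.3056 + 0.3·0.1888 + 0.75·0.5056; P(plant 1) ≈ 0.3734, P(plant 2) ≈ 0.0814, P(plant 3) ≈ 0.5451

0.0814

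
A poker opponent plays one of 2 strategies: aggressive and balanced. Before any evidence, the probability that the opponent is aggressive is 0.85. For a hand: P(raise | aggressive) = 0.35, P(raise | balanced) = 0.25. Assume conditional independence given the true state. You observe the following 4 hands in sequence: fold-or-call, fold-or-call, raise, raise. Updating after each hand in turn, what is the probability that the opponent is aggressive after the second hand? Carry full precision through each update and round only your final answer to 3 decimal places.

After 'fold-or-call': P(aggressive) = 0.65·0.8500 / (0.65·0.8500 + 0.75·0.1500) ≈ 0.8308
After 'fold-or-call': P(aggressive) = 0.65·0.8308 / (0.65·0.8308 + 0.75·0.1692) ≈ 0.8098

0.810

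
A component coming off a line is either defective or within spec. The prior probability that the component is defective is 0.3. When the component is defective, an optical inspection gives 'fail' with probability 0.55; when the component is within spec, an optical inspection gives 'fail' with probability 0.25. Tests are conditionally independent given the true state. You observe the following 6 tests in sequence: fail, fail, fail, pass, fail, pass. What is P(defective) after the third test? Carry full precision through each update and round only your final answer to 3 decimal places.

0.820

Each posterior becomes the prior for the next update.
After 'fail': P(defective) = 0.55·0.3000 / (0.55·0.3000 + 0.25·0.7000) ≈ 0.4853
After 'fail': P(defective) = 0.55·0.4853 / (0.55·0.4853 + 0.25·0.5147) ≈ 0.6747
After 'fail': P(defective) = 0.55·0.6747 / (0.55·0.6747 + 0.25·0.3253) ≈ 0.8203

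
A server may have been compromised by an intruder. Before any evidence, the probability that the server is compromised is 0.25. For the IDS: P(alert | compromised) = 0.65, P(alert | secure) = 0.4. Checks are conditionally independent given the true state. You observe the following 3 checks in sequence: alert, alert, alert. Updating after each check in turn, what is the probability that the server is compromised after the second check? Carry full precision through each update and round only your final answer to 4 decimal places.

0.4681

After 'alert': P(compromised) = 0.65·0.2500 / (0.65·0.2500 + 0.4·0.7500) ≈ 0.3514
After 'alert': P(compromised) = 0.65·0.3514 / (0.65·0.3514 + 0.4·0.6486) ≈ 0.4681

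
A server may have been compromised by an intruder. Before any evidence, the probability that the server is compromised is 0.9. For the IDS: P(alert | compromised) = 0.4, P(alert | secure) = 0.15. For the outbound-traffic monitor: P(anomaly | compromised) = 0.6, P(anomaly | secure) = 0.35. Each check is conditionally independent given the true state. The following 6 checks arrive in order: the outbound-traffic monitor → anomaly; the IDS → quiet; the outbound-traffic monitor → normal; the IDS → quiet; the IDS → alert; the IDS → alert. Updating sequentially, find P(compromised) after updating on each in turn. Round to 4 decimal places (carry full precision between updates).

Each posterior becomes the prior for the next update.
After the outbound-traffic monitor='anomaly': P(compromised) = 0.6·0.9000 / (0.6·0.9000 + 0.35·0.1000) ≈ 0.9391
After the IDS='quiet': P(compromised) = 0.6·0.9391 / (0.6·0.9391 + 0.85·0.0609) ≈ 0.9159
After the outbound-traffic monitor='normal': P(compromised) = 0.4·0.9159 / (0.4·0.9159 + 0.65·0.0841) ≈ 0.8702
After the IDS='quiet': P(compromised) = 0.6·0.8702 / (0.6·0.8702 + 0.85·0.1298) ≈ 0.8255
After the IDS='alert': P(compromised) = 0.4·0.8255 / (0.4·0.8255 + 0.15·0.1745) ≈ 0.9266
After the IDS='alert': P(compromised) = 0.4·0.9266 / (0.4·0.9266 + 0.15·0.0734) ≈ 0.9711

0.9711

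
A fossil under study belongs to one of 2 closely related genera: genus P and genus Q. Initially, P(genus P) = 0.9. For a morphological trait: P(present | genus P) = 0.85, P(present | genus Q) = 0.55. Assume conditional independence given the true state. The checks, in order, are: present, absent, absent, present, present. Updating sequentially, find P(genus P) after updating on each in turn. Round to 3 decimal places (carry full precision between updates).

0.787

After 'present': P(genus P) = 0.85·0.9000 / (0.85·0.9000 + 0.55·0.1000) ≈ 0.9329
After 'absent': P(genus P) = 0.15·0.9329 / (0.15·0.9329 + 0.45·0.0671) ≈ 0.8226
After 'absent': P(genus P) = 0.15·0.8226 / (0.15·0.8226 + 0.45·0.1774) ≈ 0.6071
After 'present': P(genus P) = 0.85·0.6071 / (0.85·0.6071 + 0.55·0.3929) ≈ 0.7049
After 'present': P(genus P) = 0.85·0.7049 / (0.85·0.7049 + 0.55·0.2951) ≈ 0.7868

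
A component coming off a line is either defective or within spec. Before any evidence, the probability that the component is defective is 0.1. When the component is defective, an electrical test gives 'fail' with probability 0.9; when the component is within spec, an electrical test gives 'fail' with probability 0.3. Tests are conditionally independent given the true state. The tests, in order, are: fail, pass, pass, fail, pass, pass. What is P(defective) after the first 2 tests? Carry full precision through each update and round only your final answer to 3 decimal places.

Each posterior becomes the prior for the next update.
After 'fail': P(defective) = 0.9·0.1000 / (0.9·0.1000 + 0.3·0.9000) ≈ 0.2500
After 'pass': P(defective) = 0.1·0.2500 / (0.1·0.2500 + 0.7·0.7500) ≈ 0.0455

0.045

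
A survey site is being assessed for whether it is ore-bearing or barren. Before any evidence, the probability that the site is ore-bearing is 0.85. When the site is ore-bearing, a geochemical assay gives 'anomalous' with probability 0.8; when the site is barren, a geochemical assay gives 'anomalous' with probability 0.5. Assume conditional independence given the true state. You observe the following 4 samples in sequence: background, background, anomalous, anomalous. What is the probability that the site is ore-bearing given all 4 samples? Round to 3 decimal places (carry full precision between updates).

After 'background': P(ore) = 0.2·0.8500 / (0.2·0.8500 + 0.5·0.1500) ≈ 0.6939
After 'background': P(ore) = 0.2·0.6939 / (0.2·0.6939 + 0.5·0.3061) ≈ 0.4755
After 'anomalous': P(ore) = 0.8·0.4755 / (0.8·0.4755 + 0.5·0.5245) ≈ 0.5919
After 'anomalous': P(ore) = 0.8·0.5919 / (0.8·0.5919 + 0.5·0.4081) ≈ 0.6989

0.699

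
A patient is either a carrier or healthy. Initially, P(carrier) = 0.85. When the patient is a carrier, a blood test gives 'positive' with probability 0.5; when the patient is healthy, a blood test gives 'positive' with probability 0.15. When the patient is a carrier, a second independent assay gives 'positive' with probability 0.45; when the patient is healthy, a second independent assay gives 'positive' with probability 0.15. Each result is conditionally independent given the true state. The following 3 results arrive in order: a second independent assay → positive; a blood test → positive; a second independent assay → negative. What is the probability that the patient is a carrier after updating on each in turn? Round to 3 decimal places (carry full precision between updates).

0.973

After a second independent assay='positive': P(carrier) = 0.45·0.8500 / (0.45·0.8500 + 0.15·0.1500) ≈ 0.9444
After a blood test='positive': P(carrier) = 0.5·0.9444 / (0.5·0.9444 + 0.15·0.0556) ≈ 0.9827
After a second independent assay='negative': P(carrier) = 0.55·0.9827 / (0.55·0.9827 + 0.85·0.0173) ≈ 0.9735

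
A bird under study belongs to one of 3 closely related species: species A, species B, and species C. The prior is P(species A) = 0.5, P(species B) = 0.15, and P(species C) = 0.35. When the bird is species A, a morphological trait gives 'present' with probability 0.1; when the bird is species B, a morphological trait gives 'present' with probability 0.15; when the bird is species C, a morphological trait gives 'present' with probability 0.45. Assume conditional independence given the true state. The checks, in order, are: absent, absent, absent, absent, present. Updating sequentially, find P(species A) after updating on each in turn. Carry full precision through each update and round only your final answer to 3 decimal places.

After 'absent': normaliser = 0.9·0.5000 + 0.85·0.1500 + 0.55·0.3500; P(species A) ≈ 0.5844, P(species B) ≈ 0.1656, P(species C) ≈ 0.2500
After 'absent': normaliser = 0.9·0.5844 + 0.85·0.1656 + 0.55·0.2500; P(species A) ≈ 0.6540, P(species B) ≈ 0.1750, P(species C) ≈ 0.1710
After 'absent': normaliser = 0.9·0.6540 + 0.85·0.1750 + 0.55·0.1710; P(species A) ≈ 0.7080, P(species B) ≈ 0.1789, P(species C) ≈ 0.1131
After 'absent': normaliser = 0.9·0.7080 + 0.85·0.1789 + 0.55·0.1131; P(species A) ≈ 0.7483, P(species B) ≈ 0.1786, P(species C) ≈ 0.0731
After 'present': normaliser = 0.1·0.7483 + 0.15·0.1786 + 0.45·0.0731; P(species A) ≈ 0.5564, P(species B) ≈ 0.1992, P(species C) ≈ 0.2444

0.556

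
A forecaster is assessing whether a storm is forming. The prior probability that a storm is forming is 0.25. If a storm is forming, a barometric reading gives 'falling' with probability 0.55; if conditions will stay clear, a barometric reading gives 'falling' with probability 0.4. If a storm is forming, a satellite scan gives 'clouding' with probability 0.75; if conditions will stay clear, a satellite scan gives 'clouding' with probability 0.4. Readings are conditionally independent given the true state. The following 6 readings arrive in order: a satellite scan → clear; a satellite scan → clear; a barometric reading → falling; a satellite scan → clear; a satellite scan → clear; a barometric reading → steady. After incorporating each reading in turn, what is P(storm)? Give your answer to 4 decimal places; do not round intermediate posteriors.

0.0103

After a satellite scan='clear': P(storm) = 0.25·0.2500 / (0.25·0.2500 + 0.6·0.7500) ≈ 0.1220
After a satellite scan='clear': P(storm) = 0.25·0.1220 / (0.25·0.1220 + 0.6·0.8780) ≈ 0.0547
After a barometric reading='falling': P(storm) = 0.55·0.0547 / (0.55·0.0547 + 0.4·0.9453) ≈ 0.0737
After a satellite scan='clear': P(storm) = 0.25·0.0737 / (0.25·0.0737 + 0.6·0.9263) ≈ 0.0321
After a satellite scan='clear': P(storm) = 0.25·0.0321 / (0.25·0.0321 + 0.6·0.9679) ≈ 0.0136
After a barometric reading='steady': P(storm) = 0.45·0.0136 / (0.45·0.0136 + 0.6·0.9864) ≈ 0.0103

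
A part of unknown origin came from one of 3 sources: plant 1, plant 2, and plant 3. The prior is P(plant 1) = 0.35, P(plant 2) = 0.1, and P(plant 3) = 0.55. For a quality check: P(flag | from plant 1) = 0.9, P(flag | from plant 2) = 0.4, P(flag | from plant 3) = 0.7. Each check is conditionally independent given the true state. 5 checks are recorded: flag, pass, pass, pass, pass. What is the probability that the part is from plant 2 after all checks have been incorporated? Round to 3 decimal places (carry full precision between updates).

After 'flag': normaliser = 0.9·0.3500 + 0.4·0.1000 + 0.7·0.5500; P(plant 1) ≈ 0.4257, P(plant 2) ≈ 0.0541, P(plant 3) ≈ 0.5203
After 'pass': normaliser = 0.1·0.4257 + 0.6·0.0541 + 0.3·0.5203; P(plant 1) ≈ 0.1842, P(plant 2) ≈ 0.1404, P(plant 3) ≈ 0.6754
After 'pass': normaliser = 0.1·0.1842 + 0.6·0.1404 + 0.3·0.6754; P(plant 1) ≈ 0.0603, P(plant 2) ≈ 0.2759, P(plant 3) ≈ 0.6638
After 'pass': normaliser = 0.1·0.0603 + 0.6·0.2759 + 0.3·0.6638; P(plant 1) ≈ 0.0163, P(plant 2) ≈ 0.4465, P(plant 3) ≈ 0.5372
After 'pass': normaliser = 0.1·0.0163 + 0.6·0.4465 + 0.3·0.5372; P(plant 1) ≈ 0.0038, P(plant 2) ≈ 0.6220, P(plant 3) ≈ 0.3742

0.622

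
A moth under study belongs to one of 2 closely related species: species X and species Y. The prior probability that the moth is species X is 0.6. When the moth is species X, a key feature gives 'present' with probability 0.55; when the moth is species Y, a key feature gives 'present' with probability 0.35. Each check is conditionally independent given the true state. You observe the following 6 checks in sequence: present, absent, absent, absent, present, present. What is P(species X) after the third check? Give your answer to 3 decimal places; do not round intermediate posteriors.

Each posterior becomes the prior for the next update.
After 'present': P(species X) = 0.55·0.6000 / (0.55·0.6000 + 0.35·0.4000) ≈ 0.7021
After 'absent': P(species X) = 0.45·0.7021 / (0.45·0.7021 + 0.65·0.2979) ≈ 0.6200
After 'absent': P(species X) = 0.45·0.6200 / (0.45·0.6200 + 0.65·0.3800) ≈ 0.5305

0.530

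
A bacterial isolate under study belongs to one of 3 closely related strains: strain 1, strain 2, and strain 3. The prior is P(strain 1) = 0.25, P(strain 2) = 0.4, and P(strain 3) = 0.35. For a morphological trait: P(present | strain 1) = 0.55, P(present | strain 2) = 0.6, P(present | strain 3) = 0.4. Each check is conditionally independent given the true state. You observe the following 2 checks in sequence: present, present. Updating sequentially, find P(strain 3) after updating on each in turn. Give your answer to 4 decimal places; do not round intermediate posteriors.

After 'present': normaliser = 0.55·0.2500 + 0.6·0.4000 + 0.4·0.3500; P(strain 1) ≈ 0.2657, P(strain 2) ≈ 0.4638, P(strain 3) ≈ 0.2705
After 'present': normaliser = 0.55·0.2657 + 0.6·0.4638 + 0.4·0.2705; P(strain 1) ≈ 0.2744, P(strain 2) ≈ 0.5224, P(strain 3) ≈ 0.2032

0.2032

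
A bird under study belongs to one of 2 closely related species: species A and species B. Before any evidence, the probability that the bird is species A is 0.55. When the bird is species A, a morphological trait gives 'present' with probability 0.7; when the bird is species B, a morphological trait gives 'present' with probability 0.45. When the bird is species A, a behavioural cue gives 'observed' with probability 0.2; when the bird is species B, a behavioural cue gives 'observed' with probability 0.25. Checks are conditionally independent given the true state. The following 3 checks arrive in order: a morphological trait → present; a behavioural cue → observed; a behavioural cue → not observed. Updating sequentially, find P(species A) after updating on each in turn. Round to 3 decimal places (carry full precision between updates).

0.619

After a morphological trait='present': P(species A) = 0.7·0.5500 / (0.7·0.5500 + 0.45·0.4500) ≈ 0.6553
After a behavioural cue='observed': P(species A) = 0.2·0.6553 / (0.2·0.6553 + 0.25·0.3447) ≈ 0.6033
After a behavioural cue='not observed': P(species A) = 0.8·0.6033 / (0.8·0.6033 + 0.75·0.3967) ≈ 0.6187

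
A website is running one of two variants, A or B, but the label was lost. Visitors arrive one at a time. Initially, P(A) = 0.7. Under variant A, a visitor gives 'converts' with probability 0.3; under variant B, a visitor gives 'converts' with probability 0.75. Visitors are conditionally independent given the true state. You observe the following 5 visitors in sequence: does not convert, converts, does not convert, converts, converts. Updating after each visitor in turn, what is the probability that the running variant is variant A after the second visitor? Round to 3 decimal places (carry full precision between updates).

Each posterior becomes the prior for the next update.
After 'does not convert': P(A) = 0.7·0.7000 / (0.7·0.7000 + 0.25·0.3000) ≈ 0.8673
After 'converts': P(A) = 0.3·0.8673 / (0.3·0.8673 + 0.75·0.1327) ≈ 0.7232

0.723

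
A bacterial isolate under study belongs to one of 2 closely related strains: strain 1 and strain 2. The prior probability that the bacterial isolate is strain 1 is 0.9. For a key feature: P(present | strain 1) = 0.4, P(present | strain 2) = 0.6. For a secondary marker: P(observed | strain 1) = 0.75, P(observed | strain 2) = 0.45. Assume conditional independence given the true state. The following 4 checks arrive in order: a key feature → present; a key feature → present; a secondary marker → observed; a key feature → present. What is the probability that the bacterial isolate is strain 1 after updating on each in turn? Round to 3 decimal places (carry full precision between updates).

After a key feature='present': P(strain 1) = 0.4·0.9000 / (0.4·0.9000 + 0.6·0.1000) ≈ 0.8571
After a key feature='present': P(strain 1) = 0.4·0.8571 / (0.4·0.8571 + 0.6·0.1429) ≈ 0.8000
After a secondary marker='observed': P(strain 1) = 0.75·0.8000 / (0.75·0.8000 + 0.45·0.2000) ≈ 0.8696
After a key feature='present': P(strain 1) = 0.4·0.8696 / (0.4·0.8696 + 0.6·0.1304) ≈ 0.8163

0.816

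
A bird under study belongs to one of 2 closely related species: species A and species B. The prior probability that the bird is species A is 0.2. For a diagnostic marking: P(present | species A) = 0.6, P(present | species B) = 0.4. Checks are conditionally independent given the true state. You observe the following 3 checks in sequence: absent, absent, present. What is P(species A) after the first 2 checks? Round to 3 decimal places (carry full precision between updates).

After 'absent': P(species A) = 0.4·0.2000 / (0.4·0.2000 + 0.6·0.8000) ≈ 0.1429
After 'absent': P(species A) = 0.4·0.1429 / (0.4·0.1429 + 0.6·0.8571) ≈ 0.1000

0.100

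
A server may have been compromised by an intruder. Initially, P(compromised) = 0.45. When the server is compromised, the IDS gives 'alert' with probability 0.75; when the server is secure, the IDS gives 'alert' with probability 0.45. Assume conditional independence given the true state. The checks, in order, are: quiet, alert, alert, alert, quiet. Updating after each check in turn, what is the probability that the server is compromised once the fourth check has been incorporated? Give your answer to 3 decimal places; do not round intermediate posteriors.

0.633

Apply Bayes' rule sequentially, carrying P(compromised) forward.
After 'quiet': P(compromised) = 0.25·0.4500 / (0.25·0.4500 + 0.55·0.5500) ≈ 0.2711
After 'alert': P(compromised) = 0.75·0.2711 / (0.75·0.2711 + 0.45·0.7289) ≈ 0.3827
After 'alert': P(compromised) = 0.75·0.3827 / (0.75·0.3827 + 0.45·0.6173) ≈ 0.5081
After 'alert': P(compromised) = 0.75·0.5081 / (0.75·0.5081 + 0.45·0.4919) ≈ 0.6326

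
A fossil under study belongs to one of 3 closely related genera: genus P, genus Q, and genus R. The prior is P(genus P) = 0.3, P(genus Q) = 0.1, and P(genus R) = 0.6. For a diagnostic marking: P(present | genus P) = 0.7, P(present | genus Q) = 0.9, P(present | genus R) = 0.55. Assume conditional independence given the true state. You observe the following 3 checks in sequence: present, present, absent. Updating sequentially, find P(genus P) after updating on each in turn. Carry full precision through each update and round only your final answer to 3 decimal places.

After 'present': normaliser = 0.7·0.3000 + 0.9·0.1000 + 0.55·0.6000; P(genus P) ≈ 0.3333, P(genus Q) ≈ 0.1429, P(genus R) ≈ 0.5238
After 'present': normaliser = 0.7·0.3333 + 0.9·0.1429 + 0.55·0.5238; P(genus P) ≈ 0.3590, P(genus Q) ≈ 0.1978, P(genus R) ≈ 0.4432
After 'absent': normaliser = 0.3·0.3590 + 0.1·0.1978 + 0.45·0.4432; P(genus P) ≈ 0.3294, P(genus Q) ≈ 0.0605, P(genus R) ≈ 0.6101

0.329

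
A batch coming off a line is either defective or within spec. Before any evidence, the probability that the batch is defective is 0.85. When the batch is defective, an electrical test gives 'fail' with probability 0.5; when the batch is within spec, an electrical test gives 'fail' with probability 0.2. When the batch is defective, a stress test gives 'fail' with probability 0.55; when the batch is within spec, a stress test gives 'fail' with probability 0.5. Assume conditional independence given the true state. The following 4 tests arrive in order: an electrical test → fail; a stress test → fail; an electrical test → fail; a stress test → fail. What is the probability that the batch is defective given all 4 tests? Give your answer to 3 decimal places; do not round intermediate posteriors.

0.977

Apply Bayes' rule sequentially, carrying P(defective) forward.
After an electrical test='fail': P(defective) = 0.5·0.8500 / (0.5·0.8500 + 0.2·0.1500) ≈ 0.9341
After a stress test='fail': P(defective) = 0.55·0.9341 / (0.55·0.9341 + 0.5·0.0659) ≈ 0.9397
After an electrical test='fail': P(defective) = 0.5·0.9397 / (0.5·0.9397 + 0.2·0.0603) ≈ 0.9750
After a stress test='fail': P(defective) = 0.55·0.9750 / (0.55·0.9750 + 0.5·0.0250) ≈ 0.9772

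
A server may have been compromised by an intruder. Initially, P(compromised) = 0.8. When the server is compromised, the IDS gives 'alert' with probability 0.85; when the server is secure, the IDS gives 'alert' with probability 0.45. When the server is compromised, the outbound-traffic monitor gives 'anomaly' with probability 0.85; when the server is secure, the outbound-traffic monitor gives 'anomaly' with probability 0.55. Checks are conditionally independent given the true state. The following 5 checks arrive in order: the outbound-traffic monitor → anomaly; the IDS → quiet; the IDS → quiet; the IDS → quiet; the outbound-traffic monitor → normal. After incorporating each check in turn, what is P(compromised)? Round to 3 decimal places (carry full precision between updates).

After the outbound-traffic monitor='anomaly': P(compromised) = 0.85·0.8000 / (0.85·0.8000 + 0.55·0.2000) ≈ 0.8608
After the IDS='quiet': P(compromised) = 0.15·0.8608 / (0.15·0.8608 + 0.55·0.1392) ≈ 0.6277
After the IDS='quiet': P(compromised) = 0.15·0.6277 / (0.15·0.6277 + 0.55·0.3723) ≈ 0.3150
After the IDS='quiet': P(compromised) = 0.15·0.3150 / (0.15·0.3150 + 0.55·0.6850) ≈ 0.1114
After the outbound-traffic monitor='normal': P(compromised) = 0.15·0.1114 / (0.15·0.1114 + 0.45·0.8886) ≈ 0.0401

0.040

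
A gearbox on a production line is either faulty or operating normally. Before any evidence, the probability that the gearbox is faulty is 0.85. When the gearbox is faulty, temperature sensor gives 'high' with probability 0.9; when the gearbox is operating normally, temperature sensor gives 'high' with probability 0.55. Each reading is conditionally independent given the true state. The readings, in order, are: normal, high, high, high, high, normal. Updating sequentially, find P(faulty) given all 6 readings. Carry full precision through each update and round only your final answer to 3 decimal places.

After 'normal': P(faulty) = 0.1·0.8500 / (0.1·0.8500 + 0.45·0.1500) ≈ 0.5574
After 'high': P(faulty) = 0.9·0.5574 / (0.9·0.5574 + 0.55·0.4426) ≈ 0.6733
After 'high': P(faulty) = 0.9·0.6733 / (0.9·0.6733 + 0.55·0.3267) ≈ 0.7713
After 'high': P(faulty) = 0.9·0.7713 / (0.9·0.7713 + 0.55·0.2287) ≈ 0.8466
After 'high': P(faulty) = 0.9·0.8466 / (0.9·0.8466 + 0.55·0.1534) ≈ 0.9003
After 'normal': P(faulty) = 0.1·0.9003 / (0.1·0.9003 + 0.45·0.0997) ≈ 0.6674

0.667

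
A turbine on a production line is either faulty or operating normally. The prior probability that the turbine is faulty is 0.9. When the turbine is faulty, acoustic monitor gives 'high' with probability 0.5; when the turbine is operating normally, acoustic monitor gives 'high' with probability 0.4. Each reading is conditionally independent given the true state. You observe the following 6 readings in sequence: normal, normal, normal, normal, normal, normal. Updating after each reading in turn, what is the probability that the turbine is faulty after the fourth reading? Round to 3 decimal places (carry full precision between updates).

After 'normal': P(faulty) = 0.5·0.9000 / (0.5·0.9000 + 0.6·0.1000) ≈ 0.8824
After 'normal': P(faulty) = 0.5·0.8824 / (0.5·0.8824 + 0.6·0.1176) ≈ 0.8621
After 'normal': P(faulty) = 0.5·0.8621 / (0.5·0.8621 + 0.6·0.1379) ≈ 0.8389
After 'normal': P(faulty) = 0.5·0.8389 / (0.5·0.8389 + 0.6·0.1611) ≈ 0.8127

0.813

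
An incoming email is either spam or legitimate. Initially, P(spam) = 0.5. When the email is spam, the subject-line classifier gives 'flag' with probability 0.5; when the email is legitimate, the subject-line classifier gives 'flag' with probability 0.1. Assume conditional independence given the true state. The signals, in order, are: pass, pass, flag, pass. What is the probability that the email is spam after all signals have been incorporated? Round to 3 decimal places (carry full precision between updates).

After 'pass': P(spam) = 0.5·0.5000 / (0.5·0.5000 + 0.9·0.5000) ≈ 0.3571
After 'pass': P(spam) = 0.5·0.3571 / (0.5·0.3571 + 0.9·0.6429) ≈ 0.2358
After 'flag': P(spam) = 0.5·0.2358 / (0.5·0.2358 + 0.1·0.7642) ≈ 0.6068
After 'pass': P(spam) = 0.5·0.6068 / (0.5·0.6068 + 0.9·0.3932) ≈ 0.4616

0.462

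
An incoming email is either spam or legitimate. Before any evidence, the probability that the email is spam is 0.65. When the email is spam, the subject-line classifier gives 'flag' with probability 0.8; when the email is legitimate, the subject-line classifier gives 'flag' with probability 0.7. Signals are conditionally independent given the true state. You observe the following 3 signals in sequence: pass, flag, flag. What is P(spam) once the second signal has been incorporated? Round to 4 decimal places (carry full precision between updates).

0.5859

After 'pass': P(spam) = 0.2·0.6500 / (0.2·0.6500 + 0.3·0.3500) ≈ 0.5532
After 'flag': P(spam) = 0.8·0.5532 / (0.8·0.5532 + 0.7·0.4468) ≈ 0.5859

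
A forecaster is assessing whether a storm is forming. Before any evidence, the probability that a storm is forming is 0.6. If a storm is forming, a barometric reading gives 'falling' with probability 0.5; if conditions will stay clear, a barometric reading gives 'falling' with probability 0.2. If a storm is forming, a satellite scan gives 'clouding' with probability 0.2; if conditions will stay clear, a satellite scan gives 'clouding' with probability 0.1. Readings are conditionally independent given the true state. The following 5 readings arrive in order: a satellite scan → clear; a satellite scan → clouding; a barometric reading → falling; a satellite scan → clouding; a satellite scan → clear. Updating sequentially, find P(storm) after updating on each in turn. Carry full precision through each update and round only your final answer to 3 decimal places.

Each posterior becomes the prior for the next update.
After a satellite scan='clear': P(storm) = 0.8·0.6000 / (0.8·0.6000 + 0.9·0.4000) ≈ 0.5714
After a satellite scan='clouding': P(storm) = 0.2·0.5714 / (0.2·0.5714 + 0.1·0.4286) ≈ 0.7273
After a barometric reading='falling': P(storm) = 0.5·0.7273 / (0.5·0.7273 + 0.2·0.2727) ≈ 0.8696
After a satellite scan='clouding': P(storm) = 0.2·0.8696 / (0.2·0.8696 + 0.1·0.1304) ≈ 0.9302
After a satellite scan='clear': P(storm) = 0.8·0.9302 / (0.8·0.9302 + 0.9·0.0698) ≈ 0.9222

0.922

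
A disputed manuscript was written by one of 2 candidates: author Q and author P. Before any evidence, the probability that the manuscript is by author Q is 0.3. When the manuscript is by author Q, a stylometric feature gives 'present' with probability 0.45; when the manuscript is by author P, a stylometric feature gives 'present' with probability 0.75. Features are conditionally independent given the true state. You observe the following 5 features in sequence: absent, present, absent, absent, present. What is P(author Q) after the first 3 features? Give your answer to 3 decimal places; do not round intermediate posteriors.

0.554

After 'absent': P(author Q) = 0.55·0.3000 / (0.55·0.3000 + 0.25·0.7000) ≈ 0.4853
After 'present': P(author Q) = 0.45·0.4853 / (0.45·0.4853 + 0.75·0.5147) ≈ 0.3613
After 'absent': P(author Q) = 0.55·0.3613 / (0.55·0.3613 + 0.25·0.6387) ≈ 0.5545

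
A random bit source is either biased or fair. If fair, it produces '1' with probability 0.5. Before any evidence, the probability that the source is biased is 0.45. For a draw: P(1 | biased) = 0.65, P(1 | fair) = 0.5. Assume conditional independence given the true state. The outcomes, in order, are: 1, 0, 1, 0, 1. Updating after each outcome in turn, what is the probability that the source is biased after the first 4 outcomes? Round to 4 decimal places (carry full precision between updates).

After '1': P(biased) = 0.65·0.4500 / (0.65·0.4500 + 0.5·0.5500) ≈ 0.5154
After '0': P(biased) = 0.35·0.5154 / (0.35·0.5154 + 0.5·0.4846) ≈ 0.4268
After '1': P(biased) = 0.65·0.4268 / (0.65·0.4268 + 0.5·0.5732) ≈ 0.4918
After '0': P(biased) = 0.35·0.4918 / (0.35·0.4918 + 0.5·0.5082) ≈ 0.4039

0.4039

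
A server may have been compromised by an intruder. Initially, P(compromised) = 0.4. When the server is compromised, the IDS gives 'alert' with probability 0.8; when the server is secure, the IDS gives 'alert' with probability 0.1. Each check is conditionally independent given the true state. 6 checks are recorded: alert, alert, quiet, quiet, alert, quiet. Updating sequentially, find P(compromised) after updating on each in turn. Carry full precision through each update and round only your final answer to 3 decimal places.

After 'alert': P(compromised) = 0.8·0.4000 / (0.8·0.4000 + 0.1·0.6000) ≈ 0.8421
After 'alert': P(compromised) = 0.8·0.8421 / (0.8·0.8421 + 0.1·0.1579) ≈ 0.9771
After 'quiet': P(compromised) = 0.2·0.9771 / (0.2·0.9771 + 0.9·0.0229) ≈ 0.9046
After 'quiet': P(compromised) = 0.2·0.9046 / (0.2·0.9046 + 0.9·0.0954) ≈ 0.6781
After 'alert': P(compromised) = 0.8·0.6781 / (0.8·0.6781 + 0.1·0.3219) ≈ 0.9440
After 'quiet': P(compromised) = 0.2·0.9440 / (0.2·0.9440 + 0.9·0.0560) ≈ 0.7893

0.789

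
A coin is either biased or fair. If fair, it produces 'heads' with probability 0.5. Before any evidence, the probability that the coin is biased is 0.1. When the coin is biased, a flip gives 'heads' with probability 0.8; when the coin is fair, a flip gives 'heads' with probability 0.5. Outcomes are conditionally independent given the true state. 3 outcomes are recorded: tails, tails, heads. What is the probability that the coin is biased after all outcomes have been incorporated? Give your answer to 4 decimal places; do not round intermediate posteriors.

After 'tails': P(biased) = 0.2·0.1000 / (0.2·0.1000 + 0.5·0.9000) ≈ 0.0426
After 'tails': P(biased) = 0.2·0.0426 / (0.2·0.0426 + 0.5·0.9574) ≈ 0.0175
After 'heads': P(biased) = 0.8·0.0175 / (0.8·0.0175 + 0.5·0.9825) ≈ 0.0277

0.0277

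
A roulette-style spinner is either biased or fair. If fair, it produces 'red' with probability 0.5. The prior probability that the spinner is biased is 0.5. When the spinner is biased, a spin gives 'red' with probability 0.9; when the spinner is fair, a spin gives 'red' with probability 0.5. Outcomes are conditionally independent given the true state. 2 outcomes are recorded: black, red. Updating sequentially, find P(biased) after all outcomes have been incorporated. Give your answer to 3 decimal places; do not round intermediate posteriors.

After 'black': P(biased) = 0.1·0.5000 / (0.1·0.5000 + 0.5·0.5000) ≈ 0.1667
After 'red': P(biased) = 0.9·0.1667 / (0.9·0.1667 + 0.5·0.8333) ≈ 0.2647

0.265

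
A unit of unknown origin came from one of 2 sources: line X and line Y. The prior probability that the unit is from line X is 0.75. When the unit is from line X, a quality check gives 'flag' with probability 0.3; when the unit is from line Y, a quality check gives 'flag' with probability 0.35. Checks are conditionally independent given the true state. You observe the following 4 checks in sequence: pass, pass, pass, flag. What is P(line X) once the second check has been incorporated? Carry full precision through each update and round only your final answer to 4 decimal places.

After 'pass': P(line X) = 0.7·0.7500 / (0.7·0.7500 + 0.65·0.2500) ≈ 0.7636
After 'pass': P(line X) = 0.7·0.7636 / (0.7·0.7636 + 0.65·0.2364) ≈ 0.7768

0.7768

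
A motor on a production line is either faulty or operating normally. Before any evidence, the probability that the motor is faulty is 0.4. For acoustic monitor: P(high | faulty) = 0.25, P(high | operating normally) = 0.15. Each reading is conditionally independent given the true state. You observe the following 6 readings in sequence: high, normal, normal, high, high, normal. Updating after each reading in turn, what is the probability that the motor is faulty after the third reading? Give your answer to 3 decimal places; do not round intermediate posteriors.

After 'high': P(faulty) = 0.25·0.4000 / (0.25·0.4000 + 0.15·0.6000) ≈ 0.5263
After 'normal': P(faulty) = 0.75·0.5263 / (0.75·0.5263 + 0.85·0.4737) ≈ 0.4950
After 'normal': P(faulty) = 0.75·0.4950 / (0.75·0.4950 + 0.85·0.5050) ≈ 0.4638

0.464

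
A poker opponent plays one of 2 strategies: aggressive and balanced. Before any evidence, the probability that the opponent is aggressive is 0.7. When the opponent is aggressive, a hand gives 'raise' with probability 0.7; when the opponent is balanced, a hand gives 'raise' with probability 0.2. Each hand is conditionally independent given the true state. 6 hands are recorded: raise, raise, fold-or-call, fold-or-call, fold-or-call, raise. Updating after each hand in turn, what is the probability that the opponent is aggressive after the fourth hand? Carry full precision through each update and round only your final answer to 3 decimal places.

0.801

Apply Bayes' rule sequentially, carrying P(aggressive) forward.
After 'raise': P(aggressive) = 0.7·0.7000 / (0.7·0.7000 + 0.2·0.3000) ≈ 0.8909
After 'raise': P(aggressive) = 0.7·0.8909 / (0.7·0.8909 + 0.2·0.1091) ≈ 0.9662
After 'fold-or-call': P(aggressive) = 0.3·0.9662 / (0.3·0.9662 + 0.8·0.0338) ≈ 0.9147
After 'fold-or-call': P(aggressive) = 0.3·0.9147 / (0.3·0.9147 + 0.8·0.0853) ≈ 0.8008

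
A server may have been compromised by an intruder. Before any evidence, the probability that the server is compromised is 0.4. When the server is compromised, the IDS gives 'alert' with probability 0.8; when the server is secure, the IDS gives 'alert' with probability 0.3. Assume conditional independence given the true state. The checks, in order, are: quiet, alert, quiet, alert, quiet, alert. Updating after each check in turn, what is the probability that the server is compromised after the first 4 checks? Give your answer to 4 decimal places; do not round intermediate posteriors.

Each posterior becomes the prior for the next update.
After 'quiet': P(compromised) = 0.2·0.4000 / (0.2·0.4000 + 0.7·0.6000) ≈ 0.1600
After 'alert': P(compromised) = 0.8·0.1600 / (0.8·0.1600 + 0.3·0.8400) ≈ 0.3368
After 'quiet': P(compromised) = 0.2·0.3368 / (0.2·0.3368 + 0.7·0.6632) ≈ 0.1267
After 'alert': P(compromised) = 0.8·0.1267 / (0.8·0.1267 + 0.3·0.8733) ≈ 0.2790

0.2790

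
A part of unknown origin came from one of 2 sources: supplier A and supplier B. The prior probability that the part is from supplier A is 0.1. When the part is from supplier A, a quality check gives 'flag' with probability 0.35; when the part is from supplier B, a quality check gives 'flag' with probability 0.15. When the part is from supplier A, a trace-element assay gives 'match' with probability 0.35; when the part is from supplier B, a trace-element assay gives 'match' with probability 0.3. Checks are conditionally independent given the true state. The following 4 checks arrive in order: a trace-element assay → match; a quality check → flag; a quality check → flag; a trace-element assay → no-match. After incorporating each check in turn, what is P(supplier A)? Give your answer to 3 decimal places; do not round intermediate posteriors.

Each posterior becomes the prior for the next update.
After a trace-element assay='match': P(supplier A) = 0.35·0.1000 / (0.35·0.1000 + 0.3·0.9000) ≈ 0.1148
After a quality check='flag': P(supplier A) = 0.35·0.1148 / (0.35·0.1148 + 0.15·0.8852) ≈ 0.2322
After a quality check='flag': P(supplier A) = 0.35·0.2322 / (0.35·0.2322 + 0.15·0.7678) ≈ 0.4138
After a trace-element assay='no-match': P(supplier A) = 0.65·0.4138 / (0.65·0.4138 + 0.7·0.5862) ≈ 0.3959

0.396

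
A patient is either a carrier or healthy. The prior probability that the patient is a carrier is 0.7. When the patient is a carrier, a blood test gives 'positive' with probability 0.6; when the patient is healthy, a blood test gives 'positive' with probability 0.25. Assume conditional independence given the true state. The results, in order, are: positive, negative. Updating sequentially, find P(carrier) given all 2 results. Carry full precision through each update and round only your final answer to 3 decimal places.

After 'positive': P(carrier) = 0.6·0.7000 / (0.6·0.7000 + 0.25·0.3000) ≈ 0.8485
After 'negative': P(carrier) = 0.4·0.8485 / (0.4·0.8485 + 0.75·0.1515) ≈ 0.7492

0.749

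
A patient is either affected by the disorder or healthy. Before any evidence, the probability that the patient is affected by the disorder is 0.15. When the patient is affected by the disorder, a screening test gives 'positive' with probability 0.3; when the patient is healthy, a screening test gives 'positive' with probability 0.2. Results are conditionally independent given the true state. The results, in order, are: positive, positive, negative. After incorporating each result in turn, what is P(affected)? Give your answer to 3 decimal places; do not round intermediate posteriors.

0.258

Apply Bayes' rule sequentially, carrying P(affected) forward.
After 'positive': P(affected) = 0.3·0.1500 / (0.3·0.1500 + 0.2·0.8500) ≈ 0.2093
After 'positive': P(affected) = 0.3·0.2093 / (0.3·0.2093 + 0.2·0.7907) ≈ 0.2842
After 'negative': P(affected) = 0.7·0.2842 / (0.7·0.2842 + 0.8·0.7158) ≈ 0.2578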